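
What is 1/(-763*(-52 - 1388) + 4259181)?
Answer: 1/5357901 ≈ 1.8664e-7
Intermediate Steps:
1/(-763*(-52 - 1388) + 4259181) = 1/(-763*(-1440) + 4259181) = 1/(1098720 + 4259181) = 1/5357901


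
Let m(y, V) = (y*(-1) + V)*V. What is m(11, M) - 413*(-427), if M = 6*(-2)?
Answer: 176627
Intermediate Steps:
M = -12
m(y, V) = V*(V - y) (m(y, V) = (-y + V)*V = (V - y)*V = V*(V - y))
m(11, M) - 413*(-427) = -12*(-12 - 1*11) - 413*(-427) = -12*(-12 - 11) + 176351 = -12*(-23) + 176351 = 276 + 176351 = 176627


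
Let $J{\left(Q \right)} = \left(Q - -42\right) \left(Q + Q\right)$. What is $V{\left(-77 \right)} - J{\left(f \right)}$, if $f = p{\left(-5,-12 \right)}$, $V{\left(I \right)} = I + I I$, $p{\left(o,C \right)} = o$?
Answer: $6222$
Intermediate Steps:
$V{\left(I \right)} = I + I^{2}$
$f = -5$
$J{\left(Q \right)} = 2 Q \left(42 + Q\right)$ ($J{\left(Q \right)} = \left(Q + 42\right) 2 Q = \left(42 + Q\right) 2 Q = 2 Q \left(42 + Q\right)$)
$V{\left(-77 \right)} - J{\left(f \right)} = - 77 \left(1 - 77\right) - 2 \left(-5\right) \left(42 - 5\right) = \left(-77\right) \left(-76\right) - 2 \left(-5\right) 37 = 5852 - -370 = 5852 + 370 = 6222$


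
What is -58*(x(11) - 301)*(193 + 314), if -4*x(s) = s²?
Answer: 19481475/2 ≈ 9.7407e+6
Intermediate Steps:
x(s) = -s²/4
-58*(x(11) - 301)*(193 + 314) = -58*(-¼*11² - 301)*(193 + 314) = -58*(-¼*121 - 301)*507 = -58*(-121/4 - 301)*507 = -(-38425)*507/2 = -58*(-671775/4) = 19481475/2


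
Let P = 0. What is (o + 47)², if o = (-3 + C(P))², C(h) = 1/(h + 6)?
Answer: 3924361/1296 ≈ 3028.1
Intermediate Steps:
C(h) = 1/(6 + h)
o = 289/36 (o = (-3 + 1/(6 + 0))² = (-3 + 1/6)² = (-3 + ⅙)² = (-17/6)² = 289/36 ≈ 8.0278)
(o + 47)² = (289/36 + 47)² = (1981/36)² = 3924361/1296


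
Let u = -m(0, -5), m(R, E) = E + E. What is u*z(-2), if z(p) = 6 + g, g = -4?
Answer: 20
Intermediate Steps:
z(p) = 2 (z(p) = 6 - 4 = 2)
m(R, E) = 2*E
u = 10 (u = -2*(-5) = -1*(-10) = 10)
u*z(-2) = 10*2 = 20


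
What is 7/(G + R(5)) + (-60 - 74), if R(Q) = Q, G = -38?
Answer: -4429/33 ≈ -134.21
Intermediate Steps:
7/(G + R(5)) + (-60 - 74) = 7/(-38 + 5) + (-60 - 74) = 7/(-33) - 134 = 7*(-1/33) - 134 = -7/33 - 134 = -4429/33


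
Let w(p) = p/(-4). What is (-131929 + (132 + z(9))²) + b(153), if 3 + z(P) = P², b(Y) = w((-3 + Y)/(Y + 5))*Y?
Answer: -27765439/316 ≈ -87865.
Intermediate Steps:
w(p) = -p/4 (w(p) = p*(-¼) = -p/4)
b(Y) = -Y*(-3 + Y)/(4*(5 + Y)) (b(Y) = (-(-3 + Y)/(4*(Y + 5)))*Y = (-(-3 + Y)/(4*(5 + Y)))*Y = -Y*(-3 + Y)/(4*(5 + Y)))
z(P) = -3 + P²
(-131929 + (132 + z(9))²) + b(153) = (-131929 + (132 + (-3 + 9²))²) + (¼)*153*(3 - 1*153)/(5 + 153) = (-131929 + (132 + (-3 + 81))²) + (¼)*153*(3 - 153)/158 = (-131929 + (132 + 78)²) + (¼)*153*(1/158)*(-150) = (-131929 + 210²) - 11475/316 = (-131929 + 44100) - 11475/316 = -87829 - 11475/316 = -27765439/316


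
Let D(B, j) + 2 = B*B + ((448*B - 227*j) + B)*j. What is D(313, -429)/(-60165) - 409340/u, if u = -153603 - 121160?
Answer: 28042132194119/16531115895 ≈ 1696.3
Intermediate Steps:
u = -274763
D(B, j) = -2 + B**2 + j*(-227*j + 449*B) (D(B, j) = -2 + (B*B + ((448*B - 227*j) + B)*j) = -2 + (B**2 + ((-227*j + 448*B) + B)*j) = -2 + (B**2 + (-227*j + 449*B)*j) = -2 + (B**2 + j*(-227*j + 449*B)) = -2 + B**2 + j*(-227*j + 449*B))
D(313, -429)/(-60165) - 409340/u = (-2 + 313**2 - 227*(-429)**2 + 449*313*(-429))/(-60165) - 409340/(-274763) = (-2 + 97969 - 227*184041 - 60290373)*(-1/60165) - 409340*(-1/274763) = (-2 + 97969 - 41777307 - 60290373)*(-1/60165) + 409340/274763 = -101969713*(-1/60165) + 409340/274763 = 101969713/60165 + 409340/274763 = 28042132194119/16531115895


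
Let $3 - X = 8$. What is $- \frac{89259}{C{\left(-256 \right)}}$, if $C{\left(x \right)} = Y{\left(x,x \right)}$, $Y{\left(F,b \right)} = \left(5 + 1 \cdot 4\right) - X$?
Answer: $- \frac{89259}{14} \approx -6375.6$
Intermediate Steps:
$X = -5$ ($X = 3 - 8 = -5$)
$Y{\left(F,b \right)} = 14$ ($Y{\left(F,b \right)} = \left(5 + 1 \cdot 4\right) - -5 = \left(5 + 4\right) + 5 = 9 + 5 = 14$)
$C{\left(x \right)} = 14$
$- \frac{89259}{C{\left(-256 \right)}} = - \frac{89259}{14}$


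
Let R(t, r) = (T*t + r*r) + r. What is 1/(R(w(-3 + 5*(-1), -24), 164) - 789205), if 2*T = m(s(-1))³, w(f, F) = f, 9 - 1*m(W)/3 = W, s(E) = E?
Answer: -1/870145 ≈ -1.1492e-6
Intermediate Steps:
m(W) = 27 - 3*W
T = 13500 (T = (27 - 3*(-1))³/2 = (27 + 3)³/2 = (½)*30³ = (½)*27000 = 13500)
R(t, r) = r + r² + 13500*t (R(t, r) = (13500*t + r*r) + r = (13500*t + r²) + r = (r² + 13500*t) + r = r + r² + 13500*t)
1/(R(w(-3 + 5*(-1), -24), 164) - 789205) = 1/((164 + 164² + 13500*(-3 + 5*(-1))) - 789205) = 1/((164 + 26896 + 13500*(-3 - 5)) - 789205) = 1/((164 + 26896 + 13500*(-8)) - 789205) = 1/((164 + 26896 - 108000) - 789205) = 1/(-80940 - 789205) = 1/(-870145) = -1/870145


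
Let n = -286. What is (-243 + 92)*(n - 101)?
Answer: 58437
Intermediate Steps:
(-243 + 92)*(n - 101) = (-243 + 92)*(-286 - 101) = -151*(-387) = 58437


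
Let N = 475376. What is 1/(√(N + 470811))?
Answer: √946187/946187 ≈ 0.0010280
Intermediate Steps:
1/(√(N + 470811)) = 1/(√(475376 + 470811)) = 1/(√946187) = √946187/946187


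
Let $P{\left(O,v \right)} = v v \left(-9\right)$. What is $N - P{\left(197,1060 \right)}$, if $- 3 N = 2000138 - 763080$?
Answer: $\frac{29100142}{3} \approx 9.7 \cdot 10^{6}$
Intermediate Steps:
$N = - \frac{1237058}{3}$ ($N = - \frac{2000138 - 763080}{3} = \left(- \frac{1}{3}\right) 1237058 = - \frac{1237058}{3} \approx -4.1235 \cdot 10^{5}$)
$P{\left(O,v \right)} = - 9 v^{2}$ ($P{\left(O,v \right)} = v^{2} \left(-9\right) = - 9 v^{2}$)
$N - P{\left(197,1060 \right)} = - \frac{1237058}{3} - - 9 \cdot 1060^{2} = - \frac{1237058}{3} - \left(-9\right) 1123600 = - \frac{1237058}{3} - -10112400 = - \frac{1237058}{3} + 10112400 = \frac{29100142}{3}$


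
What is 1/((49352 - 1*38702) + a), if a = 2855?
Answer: 1/13505 ≈ 7.4047e-5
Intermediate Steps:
1/((49352 - 1*38702) + a) = 1/((49352 - 1*38702) + 2855) = 1/((49352 - 38702) + 2855) = 1/(10650 + 2855) = 1/13505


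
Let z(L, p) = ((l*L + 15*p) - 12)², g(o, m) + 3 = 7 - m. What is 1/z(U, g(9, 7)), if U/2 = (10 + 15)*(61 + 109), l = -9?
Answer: 1/5860974249 ≈ 1.7062e-10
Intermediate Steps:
U = 8500 (U = 2*((10 + 15)*(61 + 109)) = 2*(25*170) = 2*4250 = 8500)
g(o, m) = 4 - m (g(o, m) = -3 + (7 - m) = 4 - m)
z(L, p) = (-12 - 9*L + 15*p)² (z(L, p) = ((-9*L + 15*p) - 12)² = (-12 - 9*L + 15*p)²)
1/z(U, g(9, 7)) = 1/(9*(-4 - 3*8500 + 5*(4 - 1*7))²) = 1/(9*(-4 - 25500 + 5*(4 - 7))²) = 1/(9*(-4 - 25500 + 5*(-3))²) = 1/(9*(-4 - 25500 - 15)²) = 1/(9*(-25519)²) = 1/(9*651219361) = 1/5860974249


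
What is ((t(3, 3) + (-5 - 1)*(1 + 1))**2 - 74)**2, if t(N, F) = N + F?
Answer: 1444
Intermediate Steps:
t(N, F) = F + N
((t(3, 3) + (-5 - 1)*(1 + 1))**2 - 74)**2 = (((3 + 3) + (-5 - 1)*(1 + 1))**2 - 74)**2 = ((6 - 6*2)**2 - 74)**2 = ((6 - 12)**2 - 74)**2 = ((-6)**2 - 74)**2 = (36 - 74)**2 = (-38)**2 = 1444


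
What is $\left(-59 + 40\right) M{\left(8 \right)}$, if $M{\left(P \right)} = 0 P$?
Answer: $0$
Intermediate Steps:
$M{\left(P \right)} = 0$
$\left(-59 + 40\right) M{\left(8 \right)} = \left(-59 + 40\right) 0 = \left(-19\right) 0 = 0$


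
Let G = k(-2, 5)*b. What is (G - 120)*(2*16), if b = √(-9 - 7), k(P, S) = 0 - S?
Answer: -3840 - 640*I ≈ -3840.0 - 640.0*I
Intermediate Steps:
k(P, S) = -S
b = 4*I (b = √(-16) = 4*I ≈ 4.0*I)
G = -20*I (G = (-1*5)*(4*I) = -20*I ≈ -20.0*I)
(G - 120)*(2*16) = (-20*I - 120)*(2*16) = (-120 - 20*I)*32 = -3840 - 640*I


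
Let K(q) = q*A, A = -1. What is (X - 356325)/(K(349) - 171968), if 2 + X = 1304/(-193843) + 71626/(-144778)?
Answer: 5000023463509744/2417969535437859 ≈ 2.0679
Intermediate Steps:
K(q) = -q (K(q) = q*(-1) = -q)
X = -35100696469/14032100927 (X = -2 + (1304/(-193843) + 71626/(-144778)) = -2 + (1304*(-1/193843) + 71626*(-1/144778)) = -2 + (-1304/193843 - 35813/72389) = -2 - 7036494615/14032100927 = -35100696469/14032100927 ≈ -2.5015)
(X - 356325)/(K(349) - 171968) = (-35100696469/14032100927 - 356325)/(-1*349 - 171968) = -5000023463509744/(14032100927*(-349 - 171968)) = -5000023463509744/14032100927/(-172317) = -5000023463509744/14032100927*(-1/172317) = 5000023463509744/2417969535437859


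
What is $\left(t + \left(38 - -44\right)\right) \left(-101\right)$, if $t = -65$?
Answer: $-1717$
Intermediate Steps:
$\left(t + \left(38 - -44\right)\right) \left(-101\right) = \left(-65 + \left(38 - -44\right)\right) \left(-101\right) = \left(-65 + \left(38 + 44\right)\right) \left(-101\right) = \left(-65 + 82\right) \left(-101\right) = 17 \left(-101\right) = -1717$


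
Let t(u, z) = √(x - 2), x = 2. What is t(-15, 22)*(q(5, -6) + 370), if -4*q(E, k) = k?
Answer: 0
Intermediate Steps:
q(E, k) = -k/4
t(u, z) = 0 (t(u, z) = √(2 - 2) = √0 = 0)
t(-15, 22)*(q(5, -6) + 370) = 0*(-¼*(-6) + 370) = 0*(3/2 + 370) = 0*(743/2) = 0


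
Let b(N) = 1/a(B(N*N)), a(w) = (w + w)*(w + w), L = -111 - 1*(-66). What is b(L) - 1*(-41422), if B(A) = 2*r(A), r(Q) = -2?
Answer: 2651009/64 ≈ 41422.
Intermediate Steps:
L = -45 (L = -111 + 66 = -45)
B(A) = -4 (B(A) = 2*(-2) = -4)
a(w) = 4*w² (a(w) = (2*w)*(2*w) = 4*w²)
b(N) = 1/64 (b(N) = 1/(4*(-4)²) = 1/(4*16) = 1/64)
b(L) - 1*(-41422) = 1/64 - 1*(-41422) = 1/64 + 41422 = 2651009/64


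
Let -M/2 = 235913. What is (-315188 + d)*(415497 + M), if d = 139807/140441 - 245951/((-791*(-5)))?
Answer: 201293774862496966/11335595 ≈ 1.7758e+10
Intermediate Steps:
M = -471826 (M = -2*235913 = -471826)
d = -4855523958/79349165 (d = 139807*(1/140441) - 245951/3955 = 139807/140441 - 245951*1/3955 = 139807/140441 - 245951/3955 = -4855523958/79349165 ≈ -61.192)
(-315188 + d)*(415497 + M) = (-315188 - 4855523958/79349165)*(415497 - 471826) = -25014760141978/79349165*(-56329) = 201293774862496966/11335595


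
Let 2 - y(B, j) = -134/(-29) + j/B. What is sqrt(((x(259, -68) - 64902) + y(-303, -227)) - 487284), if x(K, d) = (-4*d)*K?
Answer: I*sqrt(37195910671179)/8787 ≈ 694.08*I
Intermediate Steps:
x(K, d) = -4*K*d
y(B, j) = -76/29 - j/B (y(B, j) = 2 - (-134/(-29) + j/B) = 2 - (-134*(-1/29) + j/B) = 2 - (134/29 + j/B) = 2 + (-134/29 - j/B) = -76/29 - j/B)
sqrt(((x(259, -68) - 64902) + y(-303, -227)) - 487284) = sqrt(((-4*259*(-68) - 64902) + (-76/29 - 1*(-227)/(-303))) - 487284) = sqrt(((70448 - 64902) + (-76/29 - 1*(-227)*(-1/303))) - 487284) = sqrt((5546 + (-76/29 - 227/303)) - 487284) = sqrt((5546 - 29611/8787) - 487284) = sqrt(48703091/8787 - 487284) = sqrt(-4233061417/8787) = I*sqrt(37195910671179)/8787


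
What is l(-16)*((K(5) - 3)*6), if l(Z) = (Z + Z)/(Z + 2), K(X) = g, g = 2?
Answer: -96/7 ≈ -13.714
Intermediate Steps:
K(X) = 2
l(Z) = 2*Z/(2 + Z) (l(Z) = (2*Z)/(2 + Z) = 2*Z/(2 + Z))
l(-16)*((K(5) - 3)*6) = (2*(-16)/(2 - 16))*((2 - 3)*6) = (2*(-16)/(-14))*(-1*6) = (2*(-16)*(-1/14))*(-6) = (16/7)*(-6) = -96/7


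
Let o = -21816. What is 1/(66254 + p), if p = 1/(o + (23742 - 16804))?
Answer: 14878/985727011 ≈ 1.5093e-5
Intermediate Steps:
p = -1/14878 (p = 1/(-21816 + (23742 - 16804)) = 1/(-21816 + 6938) = 1/(-14878) = -1/14878 ≈ -6.7213e-5)
1/(66254 + p) = 1/(66254 - 1/14878) = 1/(985727011/14878) = 14878/985727011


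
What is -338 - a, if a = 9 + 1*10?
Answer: -357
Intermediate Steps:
a = 19 (a = 9 + 10 = 19)
-338 - a = -338 - 1*19 = -338 - 19 = -357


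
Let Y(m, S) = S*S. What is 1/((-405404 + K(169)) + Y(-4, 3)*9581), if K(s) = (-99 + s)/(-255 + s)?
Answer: -43/13724560 ≈ -3.1331e-6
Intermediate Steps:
Y(m, S) = S**2
K(s) = (-99 + s)/(-255 + s)
1/((-405404 + K(169)) + Y(-4, 3)*9581) = 1/((-405404 + (-99 + 169)/(-255 + 169)) + 3**2*9581) = 1/((-405404 + 70/(-86)) + 9*9581) = 1/((-405404 - 1/86*70) + 86229) = 1/((-405404 - 35/43) + 86229) = 1/(-17432407/43 + 86229) = 1/(-13724560/43) = -43/13724560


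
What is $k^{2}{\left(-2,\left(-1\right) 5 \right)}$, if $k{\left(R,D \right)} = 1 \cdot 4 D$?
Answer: $400$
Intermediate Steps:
$k{\left(R,D \right)} = 4 D$
$k^{2}{\left(-2,\left(-1\right) 5 \right)} = \left(4 \left(\left(-1\right) 5\right)\right)^{2} = \left(4 \left(-5\right)\right)^{2} = \left(-20\right)^{2} = 400$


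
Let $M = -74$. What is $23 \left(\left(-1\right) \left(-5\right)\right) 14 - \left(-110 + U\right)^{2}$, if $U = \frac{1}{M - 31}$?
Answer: $- \frac{115675351}{11025} \approx -10492.0$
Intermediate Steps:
$U = - \frac{1}{105}$ ($U = \frac{1}{-74 - 31} = \frac{1}{-105} = - \frac{1}{105} \approx -0.0095238$)
$23 \left(\left(-1\right) \left(-5\right)\right) 14 - \left(-110 + U\right)^{2} = 23 \left(\left(-1\right) \left(-5\right)\right) 14 - \left(-110 - \frac{1}{105}\right)^{2} = 23 \cdot 5 \cdot 14 - \left(- \frac{11551}{105}\right)^{2} = 115 \cdot 14 - \frac{133425601}{11025} = 1610 - \frac{133425601}{11025} = - \frac{115675351}{11025}$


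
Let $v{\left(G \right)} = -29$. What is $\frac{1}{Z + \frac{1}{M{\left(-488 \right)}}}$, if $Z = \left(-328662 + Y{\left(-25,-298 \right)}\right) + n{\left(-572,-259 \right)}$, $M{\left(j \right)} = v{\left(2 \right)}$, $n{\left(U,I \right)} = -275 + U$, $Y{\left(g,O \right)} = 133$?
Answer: $- \frac{29}{9551905} \approx -3.036 \cdot 10^{-6}$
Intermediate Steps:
$M{\left(j \right)} = -29$
$Z = -329376$ ($Z = \left(-328662 + 133\right) - 847 = -328529 - 847 = -329376$)
$\frac{1}{Z + \frac{1}{M{\left(-488 \right)}}} = \frac{1}{-329376 + \frac{1}{-29}} = \frac{1}{-329376 - \frac{1}{29}} = \frac{1}{- \frac{9551905}{29}} = - \frac{29}{9551905}$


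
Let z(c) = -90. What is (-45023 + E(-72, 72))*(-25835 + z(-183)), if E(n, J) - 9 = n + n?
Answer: 1170721150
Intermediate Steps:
E(n, J) = 9 + 2*n (E(n, J) = 9 + (n + n) = 9 + 2*n)
(-45023 + E(-72, 72))*(-25835 + z(-183)) = (-45023 + (9 + 2*(-72)))*(-25835 - 90) = (-45023 + (9 - 144))*(-25925) = (-45023 - 135)*(-25925) = -45158*(-25925) = 1170721150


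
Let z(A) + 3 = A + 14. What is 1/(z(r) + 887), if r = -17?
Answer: 1/881 ≈ 0.0011351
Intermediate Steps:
z(A) = 11 + A (z(A) = -3 + (A + 14) = -3 + (14 + A) = 11 + A)
1/(z(r) + 887) = 1/((11 - 17) + 887) = 1/(-6 + 887) = 1/881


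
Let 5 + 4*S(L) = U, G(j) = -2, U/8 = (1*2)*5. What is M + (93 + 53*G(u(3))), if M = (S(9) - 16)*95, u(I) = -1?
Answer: 993/4 ≈ 248.25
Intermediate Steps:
U = 80 (U = 8*((1*2)*5) = 8*(2*5) = 8*10 = 80)
S(L) = 75/4 (S(L) = -5/4 + (¼)*80 = -5/4 + 20 = 75/4)
M = 1045/4 (M = (75/4 - 16)*95 = (11/4)*95 = 1045/4 ≈ 261.25)
M + (93 + 53*G(u(3))) = 1045/4 + (93 + 53*(-2)) = 1045/4 + (93 - 106) = 1045/4 - 13 = 993/4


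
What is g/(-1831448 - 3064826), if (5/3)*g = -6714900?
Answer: 2014470/2448137 ≈ 0.82286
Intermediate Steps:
g = -4028940 (g = (3/5)*(-6714900) = -4028940)
g/(-1831448 - 3064826) = -4028940/(-1831448 - 3064826) = -4028940/(-4896274) = -4028940*(-1/4896274) = 2014470/2448137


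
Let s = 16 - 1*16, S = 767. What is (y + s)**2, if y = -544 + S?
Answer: 49729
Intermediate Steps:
s = 0 (s = 16 - 16 = 0)
y = 223 (y = -544 + 767 = 223)
(y + s)**2 = (223 + 0)**2 = 223**2 = 49729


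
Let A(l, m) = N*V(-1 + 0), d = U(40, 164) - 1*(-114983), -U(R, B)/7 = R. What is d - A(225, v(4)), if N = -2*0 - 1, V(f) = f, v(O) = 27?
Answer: 114702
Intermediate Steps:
U(R, B) = -7*R
d = 114703 (d = -7*40 - 1*(-114983) = -280 + 114983 = 114703)
N = -1 (N = 0 - 1 = -1)
A(l, m) = 1 (A(l, m) = -(-1 + 0) = -1*(-1) = 1)
d - A(225, v(4)) = 114703 - 1*1 = 114703 - 1 = 114702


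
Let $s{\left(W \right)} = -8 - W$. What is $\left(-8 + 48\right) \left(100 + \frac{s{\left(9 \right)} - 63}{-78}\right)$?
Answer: $\frac{157600}{39} \approx 4041.0$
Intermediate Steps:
$\left(-8 + 48\right) \left(100 + \frac{s{\left(9 \right)} - 63}{-78}\right) = \left(-8 + 48\right) \left(100 + \frac{\left(-8 - 9\right) - 63}{-78}\right) = 40 \left(100 + \left(\left(-8 - 9\right) - 63\right) \left(- \frac{1}{78}\right)\right) = 40 \left(100 + \left(-17 - 63\right) \left(- \frac{1}{78}\right)\right) = 40 \left(100 - - \frac{40}{39}\right) = 40 \left(100 + \frac{40}{39}\right) = 40 \cdot \frac{3940}{39} = \frac{157600}{39}$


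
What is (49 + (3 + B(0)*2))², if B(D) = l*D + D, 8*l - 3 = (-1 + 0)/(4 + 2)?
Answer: 2704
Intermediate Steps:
l = 17/48 (l = 3/8 + ((-1 + 0)/(4 + 2))/8 = 3/8 + (-1/6)/8 = 3/8 + (-1*⅙)/8 = 3/8 + (⅛)*(-⅙) = 3/8 - 1/48 = 17/48 ≈ 0.35417)
B(D) = 65*D/48 (B(D) = 17*D/48 + D = 65*D/48)
(49 + (3 + B(0)*2))² = (49 + (3 + ((65/48)*0)*2))² = (49 + (3 + 0*2))² = (49 + (3 + 0))² = (49 + 3)² = 52² = 2704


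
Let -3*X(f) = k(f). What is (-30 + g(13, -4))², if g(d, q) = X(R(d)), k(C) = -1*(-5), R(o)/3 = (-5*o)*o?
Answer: 9025/9 ≈ 1002.8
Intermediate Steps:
R(o) = -15*o² (R(o) = 3*((-5*o)*o) = 3*(-5*o²) = -15*o²)
k(C) = 5
X(f) = -5/3 (X(f) = -⅓*5 = -5/3)
g(d, q) = -5/3
(-30 + g(13, -4))² = (-30 - 5/3)² = (-95/3)² = 9025/9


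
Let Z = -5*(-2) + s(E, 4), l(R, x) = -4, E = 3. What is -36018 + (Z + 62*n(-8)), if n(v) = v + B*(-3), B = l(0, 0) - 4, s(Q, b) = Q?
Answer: -35013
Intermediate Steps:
Z = 13 (Z = -5*(-2) + 3 = 10 + 3 = 13)
B = -8 (B = -4 - 4 = -8)
n(v) = 24 + v (n(v) = v - 8*(-3) = v + 24 = 24 + v)
-36018 + (Z + 62*n(-8)) = -36018 + (13 + 62*(24 - 8)) = -36018 + (13 + 62*16) = -36018 + (13 + 992) = -36018 + 1005 = -35013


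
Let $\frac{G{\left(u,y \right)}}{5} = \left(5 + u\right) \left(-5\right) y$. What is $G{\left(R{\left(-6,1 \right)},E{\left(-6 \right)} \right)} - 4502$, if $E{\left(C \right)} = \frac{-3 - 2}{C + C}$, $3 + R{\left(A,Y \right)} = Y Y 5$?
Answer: $- \frac{54899}{12} \approx -4574.9$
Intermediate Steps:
$R{\left(A,Y \right)} = -3 + 5 Y^{2}$ ($R{\left(A,Y \right)} = -3 + Y Y 5 = -3 + Y^{2} \cdot 5 = -3 + 5 Y^{2}$)
$E{\left(C \right)} = - \frac{5}{2 C}$
$G{\left(u,y \right)} = 5 y \left(-25 - 5 u\right)$ ($G{\left(u,y \right)} = 5 \left(5 + u\right) \left(-5\right) y = 5 \left(-25 - 5 u\right) y = 5 y \left(-25 - 5 u\right)$)
$G{\left(R{\left(-6,1 \right)},E{\left(-6 \right)} \right)} - 4502 = - 25 \left(- \frac{5}{2 \left(-6\right)}\right) \left(5 - \left(3 - 5 \cdot 1^{2}\right)\right) - 4502 = - 25 \left(\left(- \frac{5}{2}\right) \left(- \frac{1}{6}\right)\right) \left(5 + \left(-3 + 5 \cdot 1\right)\right) - 4502 = \left(-25\right) \frac{5}{12} \left(5 + \left(-3 + 5\right)\right) - 4502 = \left(-25\right) \frac{5}{12} \left(5 + 2\right) - 4502 = \left(-25\right) \frac{5}{12} \cdot 7 - 4502 = - \frac{875}{12} - 4502 = - \frac{54899}{12}$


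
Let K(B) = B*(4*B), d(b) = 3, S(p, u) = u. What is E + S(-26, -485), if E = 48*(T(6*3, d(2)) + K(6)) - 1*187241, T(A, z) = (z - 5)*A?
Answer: -182542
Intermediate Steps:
T(A, z) = A*(-5 + z) (T(A, z) = (-5 + z)*A = A*(-5 + z))
K(B) = 4*B²
E = -182057 (E = 48*((6*3)*(-5 + 3) + 4*6²) - 1*187241 = 48*(18*(-2) + 4*36) - 187241 = 48*(-36 + 144) - 187241 = 48*108 - 187241 = 5184 - 187241 = -182057)
E + S(-26, -485) = -182057 - 485 = -182542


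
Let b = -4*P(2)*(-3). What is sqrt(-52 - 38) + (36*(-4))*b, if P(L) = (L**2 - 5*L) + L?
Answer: 6912 + 3*I*sqrt(10) ≈ 6912.0 + 9.4868*I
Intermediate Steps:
P(L) = L**2 - 4*L
b = -48 (b = -8*(-4 + 2)*(-3) = -8*(-2)*(-3) = -4*(-4)*(-3) = 16*(-3) = -48)
sqrt(-52 - 38) + (36*(-4))*b = sqrt(-52 - 38) + (36*(-4))*(-48) = sqrt(-90) - 144*(-48) = 3*I*sqrt(10) + 6912 = 6912 + 3*I*sqrt(10)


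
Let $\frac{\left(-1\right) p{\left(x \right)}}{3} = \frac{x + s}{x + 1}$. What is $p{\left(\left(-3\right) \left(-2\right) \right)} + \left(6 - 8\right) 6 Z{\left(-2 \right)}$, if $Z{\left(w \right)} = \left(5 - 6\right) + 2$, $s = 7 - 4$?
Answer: $- \frac{111}{7} \approx -15.857$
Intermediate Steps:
$s = 3$
$Z{\left(w \right)} = 1$ ($Z{\left(w \right)} = -1 + 2 = 1$)
$p{\left(x \right)} = - \frac{3 \left(3 + x\right)}{1 + x}$ ($p{\left(x \right)} = - 3 \frac{x + 3}{x + 1} = - 3 \frac{3 + x}{1 + x} = - \frac{3 \left(3 + x\right)}{1 + x}$)
$p{\left(\left(-3\right) \left(-2\right) \right)} + \left(6 - 8\right) 6 Z{\left(-2 \right)} = \frac{3 \left(-3 - \left(-3\right) \left(-2\right)\right)}{1 - -6} + \left(6 - 8\right) 6 \cdot 1 = \frac{3 \left(-3 - 6\right)}{1 + 6} + \left(-2\right) 6 \cdot 1 = \frac{3 \left(-3 - 6\right)}{7} - 12 = 3 \cdot \frac{1}{7} \left(-9\right) - 12 = - \frac{27}{7} - 12 = - \frac{111}{7}$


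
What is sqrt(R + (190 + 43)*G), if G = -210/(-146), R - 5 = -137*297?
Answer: I*sqrt(215019091)/73 ≈ 200.87*I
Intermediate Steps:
R = -40684 (R = 5 - 137*297 = 5 - 40689 = -40684)
G = 105/73 (G = -210*(-1/146) = 105/73 ≈ 1.4384)
sqrt(R + (190 + 43)*G) = sqrt(-40684 + (190 + 43)*(105/73)) = sqrt(-40684 + 233*(105/73)) = sqrt(-40684 + 24465/73) = sqrt(-2945467/73) = I*sqrt(215019091)/73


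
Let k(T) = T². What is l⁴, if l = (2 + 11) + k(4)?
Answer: 707281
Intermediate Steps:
l = 29 (l = (2 + 11) + 4² = 13 + 16 = 29)
l⁴ = 29⁴ = 707281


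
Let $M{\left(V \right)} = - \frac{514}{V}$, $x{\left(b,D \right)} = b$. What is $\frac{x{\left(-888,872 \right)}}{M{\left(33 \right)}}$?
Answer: $\frac{14652}{257} \approx 57.012$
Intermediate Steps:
$\frac{x{\left(-888,872 \right)}}{M{\left(33 \right)}} = - \frac{888}{\left(-514\right) \frac{1}{33}} = - \frac{888}{- \frac{514}{33}} = \left(-888\right) \left(- \frac{33}{514}\right) = \frac{14652}{257}$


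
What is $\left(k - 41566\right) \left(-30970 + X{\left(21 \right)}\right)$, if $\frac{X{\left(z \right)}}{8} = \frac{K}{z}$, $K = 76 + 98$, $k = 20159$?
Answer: $\frac{4630890682}{7} \approx 6.6156 \cdot 10^{8}$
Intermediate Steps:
$K = 174$
$X{\left(z \right)} = \frac{1392}{z}$ ($X{\left(z \right)} = 8 \frac{174}{z} = \frac{1392}{z}$)
$\left(k - 41566\right) \left(-30970 + X{\left(21 \right)}\right) = \left(20159 - 41566\right) \left(-30970 + \frac{1392}{21}\right) = - 21407 \left(-30970 + 1392 \cdot \frac{1}{21}\right) = - 21407 \left(-30970 + \frac{464}{7}\right) = \left(-21407\right) \left(- \frac{216326}{7}\right) = \frac{4630890682}{7}$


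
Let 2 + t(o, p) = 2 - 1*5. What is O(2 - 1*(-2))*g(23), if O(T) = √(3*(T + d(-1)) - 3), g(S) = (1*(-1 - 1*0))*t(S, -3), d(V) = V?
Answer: 5*√6 ≈ 12.247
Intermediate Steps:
t(o, p) = -5 (t(o, p) = -2 + (2 - 1*5) = -2 + (2 - 5) = -2 - 3 = -5)
g(S) = 5 (g(S) = (1*(-1 - 1*0))*(-5) = (1*(-1 + 0))*(-5) = (1*(-1))*(-5) = -1*(-5) = 5)
O(T) = √(-6 + 3*T) (O(T) = √(3*(T - 1) - 3) = √(3*(-1 + T) - 3) = √((-3 + 3*T) - 3) = √(-6 + 3*T))
O(2 - 1*(-2))*g(23) = √(-6 + 3*(2 - 1*(-2)))*5 = √(-6 + 3*(2 + 2))*5 = √(-6 + 3*4)*5 = √(-6 + 12)*5 = √6*5 = 5*√6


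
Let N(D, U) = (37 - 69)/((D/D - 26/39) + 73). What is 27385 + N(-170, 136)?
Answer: 1506151/55 ≈ 27385.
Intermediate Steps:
N(D, U) = -24/55 (N(D, U) = -32/((1 - 26*1/39) + 73) = -32/((1 - ⅔) + 73) = -32/(⅓ + 73) = -32/220/3 = -32*3/220 = -24/55)
27385 + N(-170, 136) = 27385 - 24/55 = 1506151/55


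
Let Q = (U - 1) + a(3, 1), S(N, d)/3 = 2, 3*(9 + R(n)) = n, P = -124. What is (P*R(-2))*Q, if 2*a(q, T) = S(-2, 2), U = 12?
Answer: 50344/3 ≈ 16781.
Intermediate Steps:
R(n) = -9 + n/3
S(N, d) = 6 (S(N, d) = 3*2 = 6)
a(q, T) = 3 (a(q, T) = (½)*6 = 3)
Q = 14 (Q = (12 - 1) + 3 = 11 + 3 = 14)
(P*R(-2))*Q = -124*(-9 + (⅓)*(-2))*14 = -124*(-9 - ⅔)*14 = -124*(-29/3)*14 = (3596/3)*14 = 50344/3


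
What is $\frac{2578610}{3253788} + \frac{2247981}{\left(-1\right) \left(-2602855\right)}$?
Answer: $\frac{7013100766789}{4234569182370} \approx 1.6562$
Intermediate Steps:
$\frac{2578610}{3253788} + \frac{2247981}{\left(-1\right) \left(-2602855\right)} = 2578610 \cdot \frac{1}{3253788} + \frac{2247981}{2602855} = \frac{1289305}{1626894} + 2247981 \cdot \frac{1}{2602855} = \frac{1289305}{1626894} + \frac{2247981}{2602855} = \frac{7013100766789}{4234569182370}$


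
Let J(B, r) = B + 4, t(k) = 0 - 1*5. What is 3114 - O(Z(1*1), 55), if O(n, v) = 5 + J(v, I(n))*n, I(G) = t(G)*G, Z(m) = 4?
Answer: 2873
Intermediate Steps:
t(k) = -5 (t(k) = 0 - 5 = -5)
I(G) = -5*G
J(B, r) = 4 + B
O(n, v) = 5 + n*(4 + v) (O(n, v) = 5 + (4 + v)*n = 5 + n*(4 + v))
3114 - O(Z(1*1), 55) = 3114 - (5 + 4*(4 + 55)) = 3114 - (5 + 4*59) = 3114 - (5 + 236) = 3114 - 1*241 = 3114 - 241 = 2873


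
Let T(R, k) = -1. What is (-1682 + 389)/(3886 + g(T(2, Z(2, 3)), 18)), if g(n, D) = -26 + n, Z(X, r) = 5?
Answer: -1293/3859 ≈ -0.33506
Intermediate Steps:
(-1682 + 389)/(3886 + g(T(2, Z(2, 3)), 18)) = (-1682 + 389)/(3886 + (-26 - 1)) = -1293/(3886 - 27) = -1293/3859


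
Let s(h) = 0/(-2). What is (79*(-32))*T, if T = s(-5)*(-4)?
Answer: 0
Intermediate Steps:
s(h) = 0 (s(h) = 0*(-½) = 0)
T = 0 (T = 0*(-4) = 0)
(79*(-32))*T = (79*(-32))*0 = -2528*0 = 0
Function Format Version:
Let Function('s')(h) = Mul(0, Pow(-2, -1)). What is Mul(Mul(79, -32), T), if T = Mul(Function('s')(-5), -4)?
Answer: 0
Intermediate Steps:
Function('s')(h) = 0 (Function('s')(h) = Mul(0, Rational(-1, 2)) = 0)
T = 0 (T = Mul(0, -4) = 0)
Mul(Mul(79, -32), T) = Mul(Mul(79, -32), 0) = Mul(-2528, 0) = 0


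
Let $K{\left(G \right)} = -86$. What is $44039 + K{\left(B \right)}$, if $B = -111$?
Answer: $43953$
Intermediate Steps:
$44039 + K{\left(B \right)} = 44039 - 86 = 43953$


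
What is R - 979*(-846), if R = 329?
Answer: 828563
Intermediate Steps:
R - 979*(-846) = 329 - 979*(-846) = 329 + 828234 = 828563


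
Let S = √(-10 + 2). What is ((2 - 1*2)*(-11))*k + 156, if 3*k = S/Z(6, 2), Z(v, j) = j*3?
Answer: 156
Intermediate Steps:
Z(v, j) = 3*j
S = 2*I*√2 (S = √(-8) = 2*I*√2 ≈ 2.8284*I)
k = I*√2/9 (k = ((2*I*√2)/((3*2)))/3 = ((2*I*√2)/6)/3 = ((2*I*√2)*(⅙))/3 = (I*√2/3)/3 = I*√2/9 ≈ 0.15713*I)
((2 - 1*2)*(-11))*k + 156 = ((2 - 1*2)*(-11))*(I*√2/9) + 156 = ((2 - 2)*(-11))*(I*√2/9) + 156 = (0*(-11))*(I*√2/9) + 156 = 0*(I*√2/9) + 156 = 0 + 156 = 156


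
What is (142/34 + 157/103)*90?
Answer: 898380/1751 ≈ 513.07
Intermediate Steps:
(142/34 + 157/103)*90 = (142*(1/34) + 157*(1/103))*90 = (71/17 + 157/103)*90 = (9982/1751)*90 = 898380/1751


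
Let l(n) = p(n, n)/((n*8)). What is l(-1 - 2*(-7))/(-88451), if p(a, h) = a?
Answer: -1/707608 ≈ -1.4132e-6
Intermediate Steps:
l(n) = 1/8 (l(n) = n/((n*8)) = n/((8*n)) = n*(1/(8*n)) = 1/8)
l(-1 - 2*(-7))/(-88451) = (1/8)/(-88451) = (1/8)*(-1/88451) = -1/707608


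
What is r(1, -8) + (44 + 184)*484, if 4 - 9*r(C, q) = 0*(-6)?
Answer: 993172/9 ≈ 1.1035e+5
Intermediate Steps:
r(C, q) = 4/9 (r(C, q) = 4/9 - 0*(-6) = 4/9 - 1/9*0 = 4/9 + 0 = 4/9)
r(1, -8) + (44 + 184)*484 = 4/9 + (44 + 184)*484 = 4/9 + 228*484 = 4/9 + 110352 = 993172/9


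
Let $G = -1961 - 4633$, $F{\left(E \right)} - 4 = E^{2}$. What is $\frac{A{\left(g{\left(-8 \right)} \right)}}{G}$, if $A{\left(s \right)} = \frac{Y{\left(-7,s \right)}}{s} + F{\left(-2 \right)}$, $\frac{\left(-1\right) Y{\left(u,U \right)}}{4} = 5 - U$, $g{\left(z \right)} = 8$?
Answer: $- \frac{19}{13188} \approx -0.0014407$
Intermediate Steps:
$Y{\left(u,U \right)} = -20 + 4 U$ ($Y{\left(u,U \right)} = - 4 \left(5 - U\right) = -20 + 4 U$)
$F{\left(E \right)} = 4 + E^{2}$
$A{\left(s \right)} = 8 + \frac{-20 + 4 s}{s}$ ($A{\left(s \right)} = \frac{-20 + 4 s}{s} + \left(4 + \left(-2\right)^{2}\right) = \frac{-20 + 4 s}{s} + \left(4 + 4\right) = \frac{-20 + 4 s}{s} + 8 = 8 + \frac{-20 + 4 s}{s}$)
$G = -6594$
$\frac{A{\left(g{\left(-8 \right)} \right)}}{G} = \frac{12 - \frac{20}{8}}{-6594} = \left(12 - \frac{5}{2}\right) \left(- \frac{1}{6594}\right) = \frac{19}{2} \left(- \frac{1}{6594}\right) = - \frac{19}{13188}$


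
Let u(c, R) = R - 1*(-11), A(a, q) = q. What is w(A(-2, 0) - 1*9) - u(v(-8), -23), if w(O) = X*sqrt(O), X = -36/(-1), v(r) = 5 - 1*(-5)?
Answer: 12 + 108*I ≈ 12.0 + 108.0*I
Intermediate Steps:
v(r) = 10 (v(r) = 5 + 5 = 10)
u(c, R) = 11 + R (u(c, R) = R + 11 = 11 + R)
X = 36 (X = -36*(-1) = 36)
w(O) = 36*sqrt(O)
w(A(-2, 0) - 1*9) - u(v(-8), -23) = 36*sqrt(0 - 1*9) - (11 - 23) = 36*sqrt(0 - 9) - 1*(-12) = 36*sqrt(-9) + 12 = 36*(3*I) + 12 = 108*I + 12 = 12 + 108*I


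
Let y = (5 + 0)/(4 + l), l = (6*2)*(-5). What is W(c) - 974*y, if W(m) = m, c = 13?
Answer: 2799/28 ≈ 99.964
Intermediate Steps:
l = -60 (l = 12*(-5) = -60)
y = -5/56 (y = (5 + 0)/(4 - 60) = 5/(-56) = 5*(-1/56) = -5/56 ≈ -0.089286)
W(c) - 974*y = 13 - 974*(-5)/56 = 13 - 1*(-2435/28) = 13 + 2435/28 = 2799/28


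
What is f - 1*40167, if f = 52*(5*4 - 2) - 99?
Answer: -39330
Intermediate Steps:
f = 837 (f = 52*(20 - 2) - 99 = 52*18 - 99 = 936 - 99 = 837)
f - 1*40167 = 837 - 1*40167 = 837 - 40167 = -39330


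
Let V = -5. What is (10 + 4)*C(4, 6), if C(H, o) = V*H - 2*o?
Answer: -448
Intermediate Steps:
C(H, o) = -5*H - 2*o
(10 + 4)*C(4, 6) = (10 + 4)*(-5*4 - 2*6) = 14*(-20 - 12) = 14*(-32) = -448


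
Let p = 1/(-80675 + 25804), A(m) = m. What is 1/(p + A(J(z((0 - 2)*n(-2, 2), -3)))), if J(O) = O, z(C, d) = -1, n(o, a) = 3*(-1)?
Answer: -54871/54872 ≈ -0.99998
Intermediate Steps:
n(o, a) = -3
p = -1/54871 (p = 1/(-54871) = -1/54871 ≈ -1.8225e-5)
1/(p + A(J(z((0 - 2)*n(-2, 2), -3)))) = 1/(-1/54871 - 1) = 1/(-54872/54871) = -54871/54872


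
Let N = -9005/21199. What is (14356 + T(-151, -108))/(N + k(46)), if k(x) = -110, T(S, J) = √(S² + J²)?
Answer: -304332844/2340895 - 21199*√34465/2340895 ≈ -131.69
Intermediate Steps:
T(S, J) = √(J² + S²)
N = -9005/21199 (N = -9005*1/21199 = -9005/21199 ≈ -0.42478)
(14356 + T(-151, -108))/(N + k(46)) = (14356 + √((-108)² + (-151)²))/(-9005/21199 - 110) = (14356 + √(11664 + 22801))/(-2340895/21199) = (14356 + √34465)*(-21199/2340895) = -304332844/2340895 - 21199*√34465/2340895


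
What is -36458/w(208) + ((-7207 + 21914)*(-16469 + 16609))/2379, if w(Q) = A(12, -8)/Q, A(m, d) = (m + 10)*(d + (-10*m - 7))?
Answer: 4025959276/1177605 ≈ 3418.8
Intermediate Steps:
A(m, d) = (10 + m)*(-7 + d - 10*m) (A(m, d) = (10 + m)*(d + (-7 - 10*m)) = (10 + m)*(-7 + d - 10*m))
w(Q) = -2970/Q (w(Q) = (-70 - 107*12 - 10*12**2 + 10*(-8) - 8*12)/Q = (-70 - 1284 - 10*144 - 80 - 96)/Q = (-70 - 1284 - 1440 - 80 - 96)/Q = -2970/Q)
-36458/w(208) + ((-7207 + 21914)*(-16469 + 16609))/2379 = -36458/((-2970/208)) + ((-7207 + 21914)*(-16469 + 16609))/2379 = -36458/((-2970*1/208)) + (14707*140)*(1/2379) = -36458/(-1485/104) + 2058980*(1/2379) = -36458*(-104/1485) + 2058980/2379 = 3791632/1485 + 2058980/2379 = 4025959276/1177605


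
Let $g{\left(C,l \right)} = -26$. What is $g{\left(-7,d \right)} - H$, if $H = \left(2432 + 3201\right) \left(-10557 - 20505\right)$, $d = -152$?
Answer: $174972220$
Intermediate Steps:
$H = -174972246$ ($H = 5633 \left(-31062\right) = -174972246$)
$g{\left(-7,d \right)} - H = -26 - -174972246 = -26 + 174972246 = 174972220$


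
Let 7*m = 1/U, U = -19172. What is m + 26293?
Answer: 3528625771/134204 ≈ 26293.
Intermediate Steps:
m = -1/134204 (m = (⅐)/(-19172) = (⅐)*(-1/19172) = -1/134204 ≈ -7.4513e-6)
m + 26293 = -1/134204 + 26293 = 3528625771/134204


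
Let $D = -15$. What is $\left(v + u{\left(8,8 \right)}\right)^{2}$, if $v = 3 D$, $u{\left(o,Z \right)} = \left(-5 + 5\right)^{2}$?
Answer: $2025$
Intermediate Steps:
$u{\left(o,Z \right)} = 0$ ($u{\left(o,Z \right)} = 0^{2} = 0$)
$v = -45$ ($v = 3 \left(-15\right) = -45$)
$\left(v + u{\left(8,8 \right)}\right)^{2} = \left(-45 + 0\right)^{2} = \left(-45\right)^{2} = 2025$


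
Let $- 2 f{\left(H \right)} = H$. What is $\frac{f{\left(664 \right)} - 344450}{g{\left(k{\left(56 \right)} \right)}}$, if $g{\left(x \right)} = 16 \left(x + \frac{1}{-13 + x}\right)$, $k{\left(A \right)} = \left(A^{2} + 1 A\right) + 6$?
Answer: $- \frac{549065335}{81485048} \approx -6.7382$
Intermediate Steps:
$f{\left(H \right)} = - \frac{H}{2}$
$k{\left(A \right)} = 6 + A + A^{2}$ ($k{\left(A \right)} = \left(A^{2} + A\right) + 6 = \left(A + A^{2}\right) + 6 = 6 + A + A^{2}$)
$g{\left(x \right)} = 16 x + \frac{16}{-13 + x}$
$\frac{f{\left(664 \right)} - 344450}{g{\left(k{\left(56 \right)} \right)}} = \frac{\left(- \frac{1}{2}\right) 664 - 344450}{16 \frac{1}{-13 + \left(6 + 56 + 56^{2}\right)} \left(1 + \left(6 + 56 + 56^{2}\right)^{2} - 13 \left(6 + 56 + 56^{2}\right)\right)} = \frac{-332 - 344450}{16 \frac{1}{-13 + \left(6 + 56 + 3136\right)} \left(1 + \left(6 + 56 + 3136\right)^{2} - 13 \left(6 + 56 + 3136\right)\right)} = - \frac{344782}{16 \frac{1}{-13 + 3198} \left(1 + 3198^{2} - 41574\right)} = - \frac{344782}{16 \cdot \frac{1}{3185} \left(1 + 10227204 - 41574\right)} = - \frac{344782}{16 \cdot \frac{1}{3185} \cdot 10185631} = - \frac{344782}{\frac{162970096}{3185}} = \left(-344782\right) \frac{3185}{162970096} = - \frac{549065335}{81485048}$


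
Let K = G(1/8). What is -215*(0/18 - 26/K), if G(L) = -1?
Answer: -5590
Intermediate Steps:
K = -1
-215*(0/18 - 26/K) = -215*(0/18 - 26/(-1)) = -215*(0*(1/18) - 26*(-1)) = -215*(0 + 26) = -215*26 = -5590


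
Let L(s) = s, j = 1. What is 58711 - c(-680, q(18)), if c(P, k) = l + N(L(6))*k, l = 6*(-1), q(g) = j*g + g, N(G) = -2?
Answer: 58789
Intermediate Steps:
q(g) = 2*g (q(g) = 1*g + g = g + g = 2*g)
l = -6
c(P, k) = -6 - 2*k
58711 - c(-680, q(18)) = 58711 - (-6 - 4*18) = 58711 - (-6 - 2*36) = 58711 - (-6 - 72) = 58711 - 1*(-78) = 58711 + 78 = 58789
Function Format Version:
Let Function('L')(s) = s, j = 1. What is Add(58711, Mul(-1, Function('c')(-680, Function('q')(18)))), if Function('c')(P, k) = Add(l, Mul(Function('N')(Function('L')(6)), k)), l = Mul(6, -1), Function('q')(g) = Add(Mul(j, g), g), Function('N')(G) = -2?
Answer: 58789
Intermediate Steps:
Function('q')(g) = Mul(2, g) (Function('q')(g) = Add(Mul(1, g), g) = Add(g, g) = Mul(2, g))
l = -6
Function('c')(P, k) = Add(-6, Mul(-2, k))
Add(58711, Mul(-1, Function('c')(-680, Function('q')(18)))) = Add(58711, Mul(-1, Add(-6, Mul(-2, Mul(2, 18))))) = Add(58711, Mul(-1, Add(-6, Mul(-2, 36)))) = Add(58711, Mul(-1, Add(-6, -72))) = Add(58711, Mul(-1, -78)) = Add(58711, 78) = 58789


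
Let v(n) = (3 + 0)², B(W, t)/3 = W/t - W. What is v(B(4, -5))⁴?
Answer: 6561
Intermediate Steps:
B(W, t) = -3*W + 3*W/t (B(W, t) = 3*(W/t - W) = 3*(-W + W/t) = -3*W + 3*W/t)
v(n) = 9 (v(n) = 3² = 9)
v(B(4, -5))⁴ = 9⁴ = 6561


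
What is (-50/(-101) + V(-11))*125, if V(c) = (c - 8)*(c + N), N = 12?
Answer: -233625/101 ≈ -2313.1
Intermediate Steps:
V(c) = (-8 + c)*(12 + c) (V(c) = (c - 8)*(c + 12) = (-8 + c)*(12 + c))
(-50/(-101) + V(-11))*125 = (-50/(-101) + (-96 + (-11)² + 4*(-11)))*125 = (-50*(-1/101) + (-96 + 121 - 44))*125 = (50/101 - 19)*125 = -1869/101*125 = -233625/101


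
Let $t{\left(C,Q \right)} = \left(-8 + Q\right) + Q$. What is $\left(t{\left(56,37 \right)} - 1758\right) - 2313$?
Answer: $-4005$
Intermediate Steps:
$t{\left(C,Q \right)} = -8 + 2 Q$
$\left(t{\left(56,37 \right)} - 1758\right) - 2313 = \left(\left(-8 + 2 \cdot 37\right) - 1758\right) - 2313 = \left(\left(-8 + 74\right) - 1758\right) - 2313 = \left(66 - 1758\right) - 2313 = -1692 - 2313 = -4005$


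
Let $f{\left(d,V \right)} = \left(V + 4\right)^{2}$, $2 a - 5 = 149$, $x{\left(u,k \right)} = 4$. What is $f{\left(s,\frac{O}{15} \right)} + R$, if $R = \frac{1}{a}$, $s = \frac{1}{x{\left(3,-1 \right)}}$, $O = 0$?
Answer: $\frac{1233}{77} \approx 16.013$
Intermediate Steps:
$a = 77$ ($a = \frac{5}{2} + \frac{1}{2} \cdot 149 = \frac{5}{2} + \frac{149}{2} = 77$)
$s = \frac{1}{4} \approx 0.25$
$R = \frac{1}{77} \approx 0.012987$
$f{\left(d,V \right)} = \left(4 + V\right)^{2}$
$f{\left(s,\frac{O}{15} \right)} + R = \left(4 + \frac{0}{15}\right)^{2} + \frac{1}{77} = \left(4 + 0 \cdot \frac{1}{15}\right)^{2} + \frac{1}{77} = \left(4 + 0\right)^{2} + \frac{1}{77} = 4^{2} + \frac{1}{77} = 16 + \frac{1}{77} = \frac{1233}{77}$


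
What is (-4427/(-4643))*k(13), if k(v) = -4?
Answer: -17708/4643 ≈ -3.8139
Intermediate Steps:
(-4427/(-4643))*k(13) = -4427/(-4643)*(-4) = -4427*(-1/4643)*(-4) = (4427/4643)*(-4) = -17708/4643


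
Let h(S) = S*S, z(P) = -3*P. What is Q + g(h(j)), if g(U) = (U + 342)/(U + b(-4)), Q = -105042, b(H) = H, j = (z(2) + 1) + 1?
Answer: -630073/6 ≈ -1.0501e+5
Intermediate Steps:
j = -4 (j = (-3*2 + 1) + 1 = (-6 + 1) + 1 = -5 + 1 = -4)
h(S) = S²
g(U) = (342 + U)/(-4 + U) (g(U) = (U + 342)/(U - 4) = (342 + U)/(-4 + U))
Q + g(h(j)) = -105042 + (342 + (-4)²)/(-4 + (-4)²) = -105042 + (342 + 16)/(-4 + 16) = -105042 + 358/12 = -105042 + (1/12)*358 = -105042 + 179/6 = -630073/6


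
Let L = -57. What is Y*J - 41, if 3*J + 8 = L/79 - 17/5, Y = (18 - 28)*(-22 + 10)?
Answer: -41543/79 ≈ -525.86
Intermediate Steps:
Y = 120 (Y = -10*(-12) = 120)
J = -1596/395 (J = -8/3 + (-57/79 - 17/5)/3 = -8/3 + (1/3)*(-1628/395) = -8/3 - 1628/1185 = -1596/395 ≈ -4.0405)
Y*J - 41 = 120*(-1596/395) - 41 = -38304/79 - 41 = -41543/79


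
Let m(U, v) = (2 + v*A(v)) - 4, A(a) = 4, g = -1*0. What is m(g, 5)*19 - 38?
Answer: 304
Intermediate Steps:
g = 0
m(U, v) = -2 + 4*v (m(U, v) = (2 + v*4) - 4 = (2 + 4*v) - 4 = -2 + 4*v)
m(g, 5)*19 - 38 = (-2 + 4*5)*19 - 38 = (-2 + 20)*19 - 38 = 18*19 - 38 = 342 - 38 = 304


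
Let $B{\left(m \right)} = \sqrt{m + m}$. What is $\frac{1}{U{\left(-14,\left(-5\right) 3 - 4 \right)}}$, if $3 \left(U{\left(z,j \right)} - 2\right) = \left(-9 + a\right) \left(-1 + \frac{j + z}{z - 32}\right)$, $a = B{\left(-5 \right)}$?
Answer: $\frac{54234}{156139} + \frac{1794 i \sqrt{10}}{156139} \approx 0.34734 + 0.036334 i$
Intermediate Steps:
$B{\left(m \right)} = \sqrt{2} \sqrt{m}$ ($B{\left(m \right)} = \sqrt{2 m} = \sqrt{2} \sqrt{m}$)
$a = i \sqrt{10}$ ($a = \sqrt{2} \sqrt{-5} = \sqrt{2} i \sqrt{5} = i \sqrt{10} \approx 3.1623 i$)
$U{\left(z,j \right)} = 2 + \frac{\left(-1 + \frac{j + z}{-32 + z}\right) \left(-9 + i \sqrt{10}\right)}{3}$ ($U{\left(z,j \right)} = 2 + \frac{\left(-9 + i \sqrt{10}\right) \left(-1 + \frac{j + z}{z - 32}\right)}{3} = 2 + \frac{\left(-9 + i \sqrt{10}\right) \left(-1 + \frac{j + z}{-32 + z}\right)}{3} = 2 + \frac{\left(-1 + \frac{j + z}{-32 + z}\right) \left(-9 + i \sqrt{10}\right)}{3}$)
$\frac{1}{U{\left(-14,\left(-5\right) 3 - 4 \right)}} = \frac{1}{\frac{1}{3} \frac{1}{-32 - 14} \left(-480 - 9 \left(\left(-5\right) 3 - 4\right) + 6 \left(-14\right) + 32 i \sqrt{10} + i \left(\left(-5\right) 3 - 4\right) \sqrt{10}\right)} = \frac{1}{\frac{1}{3} \frac{1}{-46} \left(-480 - 9 \left(-15 - 4\right) - 84 + 32 i \sqrt{10} + i \left(-15 - 4\right) \sqrt{10}\right)} = \frac{1}{\frac{1}{3} \left(- \frac{1}{46}\right) \left(-480 - -171 - 84 + 32 i \sqrt{10} + i \left(-19\right) \sqrt{10}\right)} = \frac{1}{\frac{1}{3} \left(- \frac{1}{46}\right) \left(-480 + 171 - 84 + 32 i \sqrt{10} - 19 i \sqrt{10}\right)} = \frac{1}{\frac{1}{3} \left(- \frac{1}{46}\right) \left(-393 + 13 i \sqrt{10}\right)} = \frac{1}{\frac{131}{46} - \frac{13 i \sqrt{10}}{138}}$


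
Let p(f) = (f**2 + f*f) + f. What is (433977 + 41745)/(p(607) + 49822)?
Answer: 475722/787327 ≈ 0.60422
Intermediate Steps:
p(f) = f + 2*f**2 (p(f) = (f**2 + f**2) + f = 2*f**2 + f = f + 2*f**2)
(433977 + 41745)/(p(607) + 49822) = (433977 + 41745)/(607*(1 + 2*607) + 49822) = 475722/(607*(1 + 1214) + 49822) = 475722/(607*1215 + 49822) = 475722/(737505 + 49822) = 475722/787327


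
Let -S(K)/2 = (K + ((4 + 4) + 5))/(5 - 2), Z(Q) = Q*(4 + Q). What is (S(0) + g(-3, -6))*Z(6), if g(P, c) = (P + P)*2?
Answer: -1240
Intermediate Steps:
g(P, c) = 4*P (g(P, c) = (2*P)*2 = 4*P)
S(K) = -26/3 - 2*K/3 (S(K) = -2*(K + ((4 + 4) + 5))/(5 - 2) = -2*(K + (8 + 5))/3 = -2*(K + 13)/3 = -2*(13 + K)/3 = -2*(13/3 + K/3) = -26/3 - 2*K/3)
(S(0) + g(-3, -6))*Z(6) = ((-26/3 - ⅔*0) + 4*(-3))*(6*(4 + 6)) = ((-26/3 + 0) - 12)*(6*10) = (-26/3 - 12)*60 = -62/3*60 = -1240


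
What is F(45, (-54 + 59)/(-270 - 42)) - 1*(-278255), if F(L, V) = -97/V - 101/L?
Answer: 2558750/9 ≈ 2.8431e+5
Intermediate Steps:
F(L, V) = -101/L - 97/V
F(45, (-54 + 59)/(-270 - 42)) - 1*(-278255) = (-101/45 - 97*(-270 - 42)/(-54 + 59)) - 1*(-278255) = (-101*1/45 - 97/(5/(-312))) + 278255 = (-101/45 - 97/(5*(-1/312))) + 278255 = (-101/45 - 97/(-5/312)) + 278255 = (-101/45 - 97*(-312/5)) + 278255 = (-101/45 + 30264/5) + 278255 = 54455/9 + 278255 = 2558750/9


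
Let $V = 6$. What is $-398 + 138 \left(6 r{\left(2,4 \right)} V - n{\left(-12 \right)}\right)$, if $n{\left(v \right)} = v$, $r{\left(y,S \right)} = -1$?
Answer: $-3710$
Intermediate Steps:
$-398 + 138 \left(6 r{\left(2,4 \right)} V - n{\left(-12 \right)}\right) = -398 + 138 \left(6 \left(-1\right) 6 - -12\right) = -398 + 138 \left(\left(-6\right) 6 + 12\right) = -398 + 138 \left(-36 + 12\right) = -398 + 138 \left(-24\right) = -398 - 3312 = -3710$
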